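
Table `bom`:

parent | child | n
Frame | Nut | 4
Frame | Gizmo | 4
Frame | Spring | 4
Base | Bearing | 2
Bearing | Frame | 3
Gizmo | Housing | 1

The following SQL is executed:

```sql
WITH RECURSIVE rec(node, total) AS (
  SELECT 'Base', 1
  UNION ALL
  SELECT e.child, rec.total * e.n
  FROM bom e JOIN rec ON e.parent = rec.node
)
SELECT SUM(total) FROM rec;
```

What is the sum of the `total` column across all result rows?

105

Base: (Base, total=1).
Iteration 1: components of {Base} -> Bearing = 1*2 = 2.
Iteration 2: components of {Bearing} -> Frame = 2*3 = 6.
Iteration 3: components of {Frame} -> Gizmo = 6*4 = 24, Nut = 6*4 = 24, Spring = 6*4 = 24.
Iteration 4: components of {Gizmo,Nut,Spring} -> Housing = 24*1 = 24.
Iteration 5: no further components; recursion stops.
SUM(total) = 1 + 2 + 6 + 24 + 24 + 24 + 24 = 105.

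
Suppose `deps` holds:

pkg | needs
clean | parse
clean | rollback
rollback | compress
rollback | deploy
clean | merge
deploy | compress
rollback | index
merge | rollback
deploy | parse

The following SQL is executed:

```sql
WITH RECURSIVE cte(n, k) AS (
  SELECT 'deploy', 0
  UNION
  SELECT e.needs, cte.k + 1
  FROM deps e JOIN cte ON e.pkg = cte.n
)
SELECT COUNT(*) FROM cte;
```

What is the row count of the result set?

3

Base: (deploy, k=0).
Iteration 1: edges from {deploy} -> (compress, k=1), (parse, k=1).
Iteration 2: no outgoing edges from {compress,parse}; recursion stops.
Total rows emitted: 3.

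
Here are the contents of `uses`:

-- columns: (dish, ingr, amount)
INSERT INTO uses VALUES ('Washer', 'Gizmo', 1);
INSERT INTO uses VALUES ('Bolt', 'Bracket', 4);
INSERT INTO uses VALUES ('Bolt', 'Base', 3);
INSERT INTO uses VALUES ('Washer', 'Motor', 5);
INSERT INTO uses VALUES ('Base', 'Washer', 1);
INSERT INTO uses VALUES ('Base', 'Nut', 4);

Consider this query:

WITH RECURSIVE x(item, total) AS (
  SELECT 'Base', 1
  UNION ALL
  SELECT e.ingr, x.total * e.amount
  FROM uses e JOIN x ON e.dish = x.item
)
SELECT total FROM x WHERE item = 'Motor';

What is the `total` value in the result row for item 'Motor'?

5

Base: (Base, total=1).
Iteration 1: components of {Base} -> Nut = 1*4 = 4, Washer = 1*1 = 1.
Iteration 2: components of {Nut,Washer} -> Gizmo = 1*1 = 1, Motor = 1*5 = 5.
Iteration 3: no further components; recursion stops.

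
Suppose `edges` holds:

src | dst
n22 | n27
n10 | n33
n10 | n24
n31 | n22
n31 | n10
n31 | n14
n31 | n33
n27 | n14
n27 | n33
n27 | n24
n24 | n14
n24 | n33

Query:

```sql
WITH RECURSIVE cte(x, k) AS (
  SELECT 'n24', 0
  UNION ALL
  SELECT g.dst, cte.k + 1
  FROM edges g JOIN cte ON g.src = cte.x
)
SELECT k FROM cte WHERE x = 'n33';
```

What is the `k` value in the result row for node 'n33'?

1

Base: (n24, k=0).
Iteration 1: edges from {n24} -> (n14, k=1), (n33, k=1).
Iteration 2: no outgoing edges from {n14,n33}; recursion stops.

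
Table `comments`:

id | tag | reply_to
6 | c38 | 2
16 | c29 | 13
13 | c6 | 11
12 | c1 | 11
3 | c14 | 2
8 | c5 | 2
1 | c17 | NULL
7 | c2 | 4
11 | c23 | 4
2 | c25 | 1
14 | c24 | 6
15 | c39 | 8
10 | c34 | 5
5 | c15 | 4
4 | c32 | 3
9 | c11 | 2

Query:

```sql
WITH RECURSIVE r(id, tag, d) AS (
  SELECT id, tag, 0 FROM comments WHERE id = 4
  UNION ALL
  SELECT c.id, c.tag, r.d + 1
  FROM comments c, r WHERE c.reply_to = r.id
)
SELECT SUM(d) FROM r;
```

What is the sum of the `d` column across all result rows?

Base: id=4 (c32) at d 0.
Iteration 1: rows with reply_to in {4} -> c15 (id 5, d 1), c2 (id 7, d 1), c23 (id 11, d 1).
Iteration 2: rows with reply_to in {5,7,11} -> c34 (id 10, d 2), c1 (id 12, d 2), c6 (id 13, d 2).
Iteration 3: rows with reply_to in {10,12,13} -> c29 (id 16, d 3).
Iteration 4: no rows with reply_to in {16}; recursion stops.
SUM(d) = 0 + 1 + 1 + 1 + 2 + 2 + 2 + 3 = 12.

12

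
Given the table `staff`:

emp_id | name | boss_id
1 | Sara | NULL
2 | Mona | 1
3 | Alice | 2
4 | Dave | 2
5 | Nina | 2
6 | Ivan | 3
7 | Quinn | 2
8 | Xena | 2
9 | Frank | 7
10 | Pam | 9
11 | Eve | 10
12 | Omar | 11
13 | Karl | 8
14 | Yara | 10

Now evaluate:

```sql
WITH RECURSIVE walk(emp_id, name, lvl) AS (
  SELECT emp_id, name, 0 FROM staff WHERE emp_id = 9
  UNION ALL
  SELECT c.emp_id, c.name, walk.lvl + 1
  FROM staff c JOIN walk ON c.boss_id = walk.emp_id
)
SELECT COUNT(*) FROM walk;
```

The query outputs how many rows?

Base: emp_id=9 (Frank) at lvl 0.
Iteration 1: rows with boss_id in {9} -> Pam (id 10, lvl 1).
Iteration 2: rows with boss_id in {10} -> Eve (id 11, lvl 2), Yara (id 14, lvl 2).
Iteration 3: rows with boss_id in {11,14} -> Omar (id 12, lvl 3).
Iteration 4: no rows with boss_id in {12}; recursion stops.
Total rows emitted: 5.

5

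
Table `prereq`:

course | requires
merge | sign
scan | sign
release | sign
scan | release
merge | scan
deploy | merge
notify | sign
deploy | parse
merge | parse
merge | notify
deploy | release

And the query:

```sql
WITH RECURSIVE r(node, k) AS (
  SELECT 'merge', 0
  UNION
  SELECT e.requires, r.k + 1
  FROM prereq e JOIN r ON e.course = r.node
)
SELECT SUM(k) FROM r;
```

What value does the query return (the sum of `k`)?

11

Base: (merge, k=0).
Iteration 1: edges from {merge} -> (notify, k=1), (parse, k=1), (scan, k=1), (sign, k=1).
Iteration 2: edges from {notify,parse,scan,sign} -> (release, k=2), (sign, k=2). [UNION drops 1 duplicate row(s)]
Iteration 3: edges from {release,sign} -> (sign, k=3).
Iteration 4: no outgoing edges from {sign}; recursion stops.
SUM(k) = 0 + 1 + 1 + 1 + 1 + 2 + 2 + 3 = 11.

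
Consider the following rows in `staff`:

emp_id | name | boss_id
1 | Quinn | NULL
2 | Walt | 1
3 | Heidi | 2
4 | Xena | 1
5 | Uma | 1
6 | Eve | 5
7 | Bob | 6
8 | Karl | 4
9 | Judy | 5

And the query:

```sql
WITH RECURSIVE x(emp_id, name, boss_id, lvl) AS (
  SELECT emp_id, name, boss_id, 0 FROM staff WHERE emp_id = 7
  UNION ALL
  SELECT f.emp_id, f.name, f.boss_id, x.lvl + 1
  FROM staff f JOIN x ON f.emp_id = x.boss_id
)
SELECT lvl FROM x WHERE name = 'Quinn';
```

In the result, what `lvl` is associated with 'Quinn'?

Base: emp_id=7 (Bob), boss_id=6, lvl 0.
Iteration 1: join on emp_id=6 -> Eve (id 6, boss_id=5, lvl 1).
Iteration 2: join on emp_id=5 -> Uma (id 5, boss_id=1, lvl 2).
Iteration 3: join on emp_id=1 -> Quinn (id 1, boss_id=NULL, lvl 3).
Iteration 4: boss_id is NULL; no match; recursion stops.

3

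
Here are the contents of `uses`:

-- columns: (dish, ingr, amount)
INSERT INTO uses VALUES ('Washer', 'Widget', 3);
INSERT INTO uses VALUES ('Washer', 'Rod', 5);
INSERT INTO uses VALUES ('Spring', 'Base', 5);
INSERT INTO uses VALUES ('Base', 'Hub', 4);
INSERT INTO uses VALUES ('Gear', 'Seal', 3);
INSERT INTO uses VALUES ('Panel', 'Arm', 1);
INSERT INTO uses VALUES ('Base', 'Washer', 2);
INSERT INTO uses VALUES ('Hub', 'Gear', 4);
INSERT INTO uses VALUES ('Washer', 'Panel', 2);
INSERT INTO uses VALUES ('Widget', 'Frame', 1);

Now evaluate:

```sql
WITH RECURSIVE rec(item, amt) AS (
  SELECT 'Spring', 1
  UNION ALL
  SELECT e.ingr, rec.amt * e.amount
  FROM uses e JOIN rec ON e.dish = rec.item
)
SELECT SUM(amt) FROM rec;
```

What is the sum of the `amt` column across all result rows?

Base: (Spring, amt=1).
Iteration 1: components of {Spring} -> Base = 1*5 = 5.
Iteration 2: components of {Base} -> Hub = 5*4 = 20, Washer = 5*2 = 10.
Iteration 3: components of {Hub,Washer} -> Gear = 20*4 = 80, Panel = 10*2 = 20, Rod = 10*5 = 50, Widget = 10*3 = 30.
Iteration 4: components of {Gear,Panel,Rod,Widget} -> Arm = 20*1 = 20, Frame = 30*1 = 30, Seal = 80*3 = 240.
Iteration 5: no further components; recursion stops.
SUM(amt) = 1 + 5 + 20 + 10 + 80 + 30 + 50 + 20 + 240 + 30 + 20 = 506.

506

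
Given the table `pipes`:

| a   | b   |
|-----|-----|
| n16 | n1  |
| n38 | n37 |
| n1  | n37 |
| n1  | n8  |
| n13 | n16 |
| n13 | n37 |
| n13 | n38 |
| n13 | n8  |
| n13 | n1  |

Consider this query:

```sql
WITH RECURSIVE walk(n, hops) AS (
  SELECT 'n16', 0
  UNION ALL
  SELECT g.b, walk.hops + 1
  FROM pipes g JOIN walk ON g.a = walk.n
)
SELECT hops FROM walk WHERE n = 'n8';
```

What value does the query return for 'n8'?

2

Base: (n16, hops=0).
Iteration 1: edges from {n16} -> (n1, hops=1).
Iteration 2: edges from {n1} -> (n37, hops=2), (n8, hops=2).
Iteration 3: no outgoing edges from {n37,n8}; recursion stops.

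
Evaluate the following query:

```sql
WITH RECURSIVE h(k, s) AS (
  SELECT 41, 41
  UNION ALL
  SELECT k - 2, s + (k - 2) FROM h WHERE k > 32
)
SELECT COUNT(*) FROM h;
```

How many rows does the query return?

Base: k=41, s=41.
Iteration 1: 41 > 32 holds -> k = 41 - 2 = 39, s = 41 + 39 = 80.
Iteration 2: 39 > 32 holds -> k = 39 - 2 = 37, s = 80 + 37 = 117.
Iteration 3: 37 > 32 holds -> k = 37 - 2 = 35, s = 117 + 35 = 152.
Iteration 4: 35 > 32 holds -> k = 35 - 2 = 33, s = 152 + 33 = 185.
Iteration 5: 33 > 32 holds -> k = 33 - 2 = 31, s = 185 + 31 = 216.
Iteration 6: 31 > 32 fails; recursion stops.
Total rows emitted: 6.

6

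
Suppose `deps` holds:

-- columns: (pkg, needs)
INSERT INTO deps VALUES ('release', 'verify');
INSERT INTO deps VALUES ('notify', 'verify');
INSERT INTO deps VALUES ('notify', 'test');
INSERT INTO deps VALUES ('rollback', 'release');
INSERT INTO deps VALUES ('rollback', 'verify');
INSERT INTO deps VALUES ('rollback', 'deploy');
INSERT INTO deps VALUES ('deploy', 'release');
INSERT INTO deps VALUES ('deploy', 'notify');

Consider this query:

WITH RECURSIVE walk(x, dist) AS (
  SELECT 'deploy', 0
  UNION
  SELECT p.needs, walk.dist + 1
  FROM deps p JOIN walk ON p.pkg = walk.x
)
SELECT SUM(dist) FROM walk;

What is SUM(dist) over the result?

6

Base: (deploy, dist=0).
Iteration 1: edges from {deploy} -> (notify, dist=1), (release, dist=1).
Iteration 2: edges from {notify,release} -> (test, dist=2), (verify, dist=2). [UNION drops 1 duplicate row(s)]
Iteration 3: no outgoing edges from {test,verify}; recursion stops.
SUM(dist) = 0 + 1 + 1 + 2 + 2 = 6.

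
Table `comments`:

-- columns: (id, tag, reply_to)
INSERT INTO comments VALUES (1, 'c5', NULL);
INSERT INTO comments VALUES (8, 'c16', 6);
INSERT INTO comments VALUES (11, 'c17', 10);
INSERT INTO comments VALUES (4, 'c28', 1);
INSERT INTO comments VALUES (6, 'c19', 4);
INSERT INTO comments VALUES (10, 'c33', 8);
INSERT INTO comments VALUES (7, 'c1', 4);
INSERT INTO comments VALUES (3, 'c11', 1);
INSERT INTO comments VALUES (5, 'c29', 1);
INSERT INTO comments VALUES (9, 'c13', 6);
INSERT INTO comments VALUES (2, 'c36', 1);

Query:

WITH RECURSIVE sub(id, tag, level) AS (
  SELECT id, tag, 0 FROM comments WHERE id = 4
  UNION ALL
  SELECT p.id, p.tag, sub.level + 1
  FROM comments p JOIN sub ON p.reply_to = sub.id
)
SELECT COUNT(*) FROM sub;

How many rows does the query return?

7

Base: id=4 (c28) at level 0.
Iteration 1: rows with reply_to in {4} -> c19 (id 6, level 1), c1 (id 7, level 1).
Iteration 2: rows with reply_to in {6,7} -> c16 (id 8, level 2), c13 (id 9, level 2).
Iteration 3: rows with reply_to in {8,9} -> c33 (id 10, level 3).
Iteration 4: rows with reply_to in {10} -> c17 (id 11, level 4).
Iteration 5: no rows with reply_to in {11}; recursion stops.
Total rows emitted: 7.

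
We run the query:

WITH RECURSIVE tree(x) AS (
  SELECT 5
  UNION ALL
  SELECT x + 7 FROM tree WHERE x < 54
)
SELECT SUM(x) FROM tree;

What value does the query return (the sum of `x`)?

236

Base: x=5.
Iteration 1: 5 < 54 holds -> x = 5 + 7 = 12.
Iteration 2: 12 < 54 holds -> x = 12 + 7 = 19.
Iteration 3: 19 < 54 holds -> x = 19 + 7 = 26.
Iteration 4: 26 < 54 holds -> x = 26 + 7 = 33.
Iteration 5: 33 < 54 holds -> x = 33 + 7 = 40.
Iteration 6: 40 < 54 holds -> x = 40 + 7 = 47.
Iteration 7: 47 < 54 holds -> x = 47 + 7 = 54.
Iteration 8: 54 < 54 fails; recursion stops.
SUM(x) = 5 + 12 + 19 + 26 + 33 + 40 + 47 + 54 = 236.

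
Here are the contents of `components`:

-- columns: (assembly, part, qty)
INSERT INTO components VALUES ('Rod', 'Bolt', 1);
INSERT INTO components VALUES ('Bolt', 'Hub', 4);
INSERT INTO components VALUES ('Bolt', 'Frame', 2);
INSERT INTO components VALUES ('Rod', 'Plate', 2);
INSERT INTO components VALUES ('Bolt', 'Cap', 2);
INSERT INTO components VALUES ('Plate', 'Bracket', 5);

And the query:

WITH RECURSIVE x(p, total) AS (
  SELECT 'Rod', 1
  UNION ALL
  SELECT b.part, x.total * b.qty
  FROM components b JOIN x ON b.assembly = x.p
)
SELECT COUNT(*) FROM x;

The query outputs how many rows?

7

Base: (Rod, total=1).
Iteration 1: components of {Rod} -> Bolt = 1*1 = 1, Plate = 1*2 = 2.
Iteration 2: components of {Bolt,Plate} -> Bracket = 2*5 = 10, Cap = 1*2 = 2, Frame = 1*2 = 2, Hub = 1*4 = 4.
Iteration 3: no further components; recursion stops.
Total rows emitted: 7.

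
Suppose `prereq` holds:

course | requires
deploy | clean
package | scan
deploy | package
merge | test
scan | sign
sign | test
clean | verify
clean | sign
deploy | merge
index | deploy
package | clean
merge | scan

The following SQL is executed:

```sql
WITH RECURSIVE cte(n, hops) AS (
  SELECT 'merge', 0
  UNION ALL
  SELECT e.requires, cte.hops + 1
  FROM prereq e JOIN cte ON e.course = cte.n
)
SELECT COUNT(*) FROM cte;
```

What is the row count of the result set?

5

Base: (merge, hops=0).
Iteration 1: edges from {merge} -> (scan, hops=1), (test, hops=1).
Iteration 2: edges from {scan,test} -> (sign, hops=2).
Iteration 3: edges from {sign} -> (test, hops=3).
Iteration 4: no outgoing edges from {test}; recursion stops.
Total rows emitted: 5.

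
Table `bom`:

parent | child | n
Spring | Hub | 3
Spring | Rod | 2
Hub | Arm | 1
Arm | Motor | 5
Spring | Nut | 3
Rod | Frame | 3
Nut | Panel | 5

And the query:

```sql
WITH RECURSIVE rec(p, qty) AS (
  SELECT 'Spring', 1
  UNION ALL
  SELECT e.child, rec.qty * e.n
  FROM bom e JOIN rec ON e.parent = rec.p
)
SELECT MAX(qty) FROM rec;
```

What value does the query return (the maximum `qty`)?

Base: (Spring, qty=1).
Iteration 1: components of {Spring} -> Hub = 1*3 = 3, Nut = 1*3 = 3, Rod = 1*2 = 2.
Iteration 2: components of {Hub,Nut,Rod} -> Arm = 3*1 = 3, Frame = 2*3 = 6, Panel = 3*5 = 15.
Iteration 3: components of {Arm,Frame,Panel} -> Motor = 3*5 = 15.
Iteration 4: no further components; recursion stops.
qty values: 1, 3, 2, 3, 3, 6, 15, 15; the maximum is 15.

15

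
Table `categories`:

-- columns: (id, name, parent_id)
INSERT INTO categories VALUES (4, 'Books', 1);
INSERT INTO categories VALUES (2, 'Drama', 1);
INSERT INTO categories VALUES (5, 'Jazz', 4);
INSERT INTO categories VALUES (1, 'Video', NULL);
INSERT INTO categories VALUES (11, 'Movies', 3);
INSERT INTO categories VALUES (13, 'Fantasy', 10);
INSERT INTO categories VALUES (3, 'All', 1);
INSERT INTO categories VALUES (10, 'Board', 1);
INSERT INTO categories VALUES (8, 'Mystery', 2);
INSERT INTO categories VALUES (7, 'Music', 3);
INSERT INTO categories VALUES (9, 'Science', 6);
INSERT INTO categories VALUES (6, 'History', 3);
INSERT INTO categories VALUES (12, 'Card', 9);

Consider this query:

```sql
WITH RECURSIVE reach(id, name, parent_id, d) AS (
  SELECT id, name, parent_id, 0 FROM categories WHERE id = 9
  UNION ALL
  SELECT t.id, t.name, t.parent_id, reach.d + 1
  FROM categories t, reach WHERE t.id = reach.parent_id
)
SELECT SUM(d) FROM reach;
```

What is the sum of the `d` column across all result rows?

Base: id=9 (Science), parent_id=6, d 0.
Iteration 1: join on id=6 -> History (id 6, parent_id=3, d 1).
Iteration 2: join on id=3 -> All (id 3, parent_id=1, d 2).
Iteration 3: join on id=1 -> Video (id 1, parent_id=NULL, d 3).
Iteration 4: parent_id is NULL; no match; recursion stops.
SUM(d) = 0 + 1 + 2 + 3 = 6.

6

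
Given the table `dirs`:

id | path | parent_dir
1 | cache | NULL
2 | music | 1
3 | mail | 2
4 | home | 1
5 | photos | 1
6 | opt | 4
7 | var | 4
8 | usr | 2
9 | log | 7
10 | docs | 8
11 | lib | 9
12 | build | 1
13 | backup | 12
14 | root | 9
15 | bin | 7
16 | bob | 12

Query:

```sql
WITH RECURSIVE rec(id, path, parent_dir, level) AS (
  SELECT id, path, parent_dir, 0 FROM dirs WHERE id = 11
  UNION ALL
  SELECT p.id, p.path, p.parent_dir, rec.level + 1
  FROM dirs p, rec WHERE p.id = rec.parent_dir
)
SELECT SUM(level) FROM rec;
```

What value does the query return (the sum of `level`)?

Base: id=11 (lib), parent_dir=9, level 0.
Iteration 1: join on id=9 -> log (id 9, parent_dir=7, level 1).
Iteration 2: join on id=7 -> var (id 7, parent_dir=4, level 2).
Iteration 3: join on id=4 -> home (id 4, parent_dir=1, level 3).
Iteration 4: join on id=1 -> cache (id 1, parent_dir=NULL, level 4).
Iteration 5: parent_dir is NULL; no match; recursion stops.
SUM(level) = 0 + 1 + 2 + 3 + 4 = 10.

10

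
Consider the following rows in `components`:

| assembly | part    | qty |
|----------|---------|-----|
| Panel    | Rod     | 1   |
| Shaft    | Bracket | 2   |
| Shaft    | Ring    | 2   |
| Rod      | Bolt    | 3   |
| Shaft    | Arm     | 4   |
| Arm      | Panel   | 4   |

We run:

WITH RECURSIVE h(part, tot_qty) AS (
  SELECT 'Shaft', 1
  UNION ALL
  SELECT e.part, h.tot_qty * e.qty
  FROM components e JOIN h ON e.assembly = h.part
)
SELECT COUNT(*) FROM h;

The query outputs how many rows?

7

Base: (Shaft, tot_qty=1).
Iteration 1: components of {Shaft} -> Arm = 1*4 = 4, Bracket = 1*2 = 2, Ring = 1*2 = 2.
Iteration 2: components of {Arm,Bracket,Ring} -> Panel = 4*4 = 16.
Iteration 3: components of {Panel} -> Rod = 16*1 = 16.
Iteration 4: components of {Rod} -> Bolt = 16*3 = 48.
Iteration 5: no further components; recursion stops.
Total rows emitted: 7.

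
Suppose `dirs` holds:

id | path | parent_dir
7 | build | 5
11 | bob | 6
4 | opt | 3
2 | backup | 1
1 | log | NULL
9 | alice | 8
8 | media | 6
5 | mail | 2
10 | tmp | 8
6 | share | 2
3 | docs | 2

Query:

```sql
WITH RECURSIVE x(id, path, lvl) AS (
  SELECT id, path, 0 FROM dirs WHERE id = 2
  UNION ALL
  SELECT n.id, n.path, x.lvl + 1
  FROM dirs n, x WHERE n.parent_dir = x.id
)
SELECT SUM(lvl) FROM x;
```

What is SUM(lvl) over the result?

17

Base: id=2 (backup) at lvl 0.
Iteration 1: rows with parent_dir in {2} -> docs (id 3, lvl 1), mail (id 5, lvl 1), share (id 6, lvl 1).
Iteration 2: rows with parent_dir in {3,5,6} -> opt (id 4, lvl 2), build (id 7, lvl 2), media (id 8, lvl 2), bob (id 11, lvl 2).
Iteration 3: rows with parent_dir in {4,7,8,11} -> alice (id 9, lvl 3), tmp (id 10, lvl 3).
Iteration 4: no rows with parent_dir in {9,10}; recursion stops.
SUM(lvl) = 0 + 1 + 1 + 1 + 2 + 2 + 2 + 2 + 3 + 3 = 17.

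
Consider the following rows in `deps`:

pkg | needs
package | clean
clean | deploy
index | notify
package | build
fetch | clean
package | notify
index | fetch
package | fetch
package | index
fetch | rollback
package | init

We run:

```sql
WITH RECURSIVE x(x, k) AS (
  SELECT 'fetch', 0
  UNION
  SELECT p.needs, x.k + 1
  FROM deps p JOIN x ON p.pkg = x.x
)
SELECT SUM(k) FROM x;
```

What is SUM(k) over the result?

4

Base: (fetch, k=0).
Iteration 1: edges from {fetch} -> (clean, k=1), (rollback, k=1).
Iteration 2: edges from {clean,rollback} -> (deploy, k=2).
Iteration 3: no outgoing edges from {deploy}; recursion stops.
SUM(k) = 0 + 1 + 1 + 2 = 4.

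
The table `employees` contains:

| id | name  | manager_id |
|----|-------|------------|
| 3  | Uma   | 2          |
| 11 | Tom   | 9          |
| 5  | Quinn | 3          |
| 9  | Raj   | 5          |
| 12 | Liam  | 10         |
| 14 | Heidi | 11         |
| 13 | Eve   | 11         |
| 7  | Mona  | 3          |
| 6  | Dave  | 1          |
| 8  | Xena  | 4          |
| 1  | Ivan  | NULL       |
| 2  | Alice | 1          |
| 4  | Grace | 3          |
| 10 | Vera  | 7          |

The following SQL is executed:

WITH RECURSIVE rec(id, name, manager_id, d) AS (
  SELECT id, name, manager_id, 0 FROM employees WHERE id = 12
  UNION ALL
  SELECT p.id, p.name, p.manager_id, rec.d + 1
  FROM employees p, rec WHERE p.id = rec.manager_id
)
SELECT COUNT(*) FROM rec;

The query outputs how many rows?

Base: id=12 (Liam), manager_id=10, d 0.
Iteration 1: join on id=10 -> Vera (id 10, manager_id=7, d 1).
Iteration 2: join on id=7 -> Mona (id 7, manager_id=3, d 2).
Iteration 3: join on id=3 -> Uma (id 3, manager_id=2, d 3).
Iteration 4: join on id=2 -> Alice (id 2, manager_id=1, d 4).
Iteration 5: join on id=1 -> Ivan (id 1, manager_id=NULL, d 5).
Iteration 6: manager_id is NULL; no match; recursion stops.
Total rows emitted: 6.

6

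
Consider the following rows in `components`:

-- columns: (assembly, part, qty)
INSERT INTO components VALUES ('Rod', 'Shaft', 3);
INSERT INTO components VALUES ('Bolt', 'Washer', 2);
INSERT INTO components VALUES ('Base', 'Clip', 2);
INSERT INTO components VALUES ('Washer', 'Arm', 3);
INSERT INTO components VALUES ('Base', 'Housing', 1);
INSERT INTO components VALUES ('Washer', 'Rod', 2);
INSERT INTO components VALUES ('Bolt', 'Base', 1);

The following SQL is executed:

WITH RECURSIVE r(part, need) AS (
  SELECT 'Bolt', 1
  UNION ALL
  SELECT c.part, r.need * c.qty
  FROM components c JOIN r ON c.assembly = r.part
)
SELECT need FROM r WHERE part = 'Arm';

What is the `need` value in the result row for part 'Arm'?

Base: (Bolt, need=1).
Iteration 1: components of {Bolt} -> Base = 1*1 = 1, Washer = 1*2 = 2.
Iteration 2: components of {Base,Washer} -> Arm = 2*3 = 6, Clip = 1*2 = 2, Housing = 1*1 = 1, Rod = 2*2 = 4.
Iteration 3: components of {Arm,Clip,Housing,Rod} -> Shaft = 4*3 = 12.
Iteration 4: no further components; recursion stops.

6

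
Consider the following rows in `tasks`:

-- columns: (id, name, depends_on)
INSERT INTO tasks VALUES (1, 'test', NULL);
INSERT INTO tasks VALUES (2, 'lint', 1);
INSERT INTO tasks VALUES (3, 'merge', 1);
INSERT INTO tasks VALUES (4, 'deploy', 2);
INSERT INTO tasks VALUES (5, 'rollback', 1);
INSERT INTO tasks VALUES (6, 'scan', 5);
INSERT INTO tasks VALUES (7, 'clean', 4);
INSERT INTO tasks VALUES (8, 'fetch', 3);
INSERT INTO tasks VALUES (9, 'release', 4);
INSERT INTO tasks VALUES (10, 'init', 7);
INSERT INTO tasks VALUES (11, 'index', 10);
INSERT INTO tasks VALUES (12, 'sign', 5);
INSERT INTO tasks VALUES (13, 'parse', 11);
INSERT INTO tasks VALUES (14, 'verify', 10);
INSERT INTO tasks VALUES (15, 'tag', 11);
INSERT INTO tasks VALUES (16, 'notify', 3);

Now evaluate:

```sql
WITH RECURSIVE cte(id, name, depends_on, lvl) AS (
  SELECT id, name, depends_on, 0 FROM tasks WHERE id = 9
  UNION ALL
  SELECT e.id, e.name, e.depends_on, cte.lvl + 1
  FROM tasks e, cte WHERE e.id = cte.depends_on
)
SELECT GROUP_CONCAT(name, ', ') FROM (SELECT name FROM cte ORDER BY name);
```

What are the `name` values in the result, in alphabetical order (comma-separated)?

deploy, lint, release, test

Base: id=9 (release), depends_on=4, lvl 0.
Iteration 1: join on id=4 -> deploy (id 4, depends_on=2, lvl 1).
Iteration 2: join on id=2 -> lint (id 2, depends_on=1, lvl 2).
Iteration 3: join on id=1 -> test (id 1, depends_on=NULL, lvl 3).
Iteration 4: depends_on is NULL; no match; recursion stops.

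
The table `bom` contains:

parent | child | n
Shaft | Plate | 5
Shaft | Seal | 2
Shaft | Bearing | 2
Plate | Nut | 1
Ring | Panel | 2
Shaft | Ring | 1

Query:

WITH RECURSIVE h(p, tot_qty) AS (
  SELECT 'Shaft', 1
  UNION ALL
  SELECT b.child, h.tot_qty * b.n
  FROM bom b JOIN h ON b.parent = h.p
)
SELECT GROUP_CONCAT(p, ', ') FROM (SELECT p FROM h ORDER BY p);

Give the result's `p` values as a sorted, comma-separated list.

Base: (Shaft, tot_qty=1).
Iteration 1: components of {Shaft} -> Bearing = 1*2 = 2, Plate = 1*5 = 5, Ring = 1*1 = 1, Seal = 1*2 = 2.
Iteration 2: components of {Bearing,Plate,Ring,Seal} -> Nut = 5*1 = 5, Panel = 1*2 = 2.
Iteration 3: no further components; recursion stops.

Bearing, Nut, Panel, Plate, Ring, Seal, Shaft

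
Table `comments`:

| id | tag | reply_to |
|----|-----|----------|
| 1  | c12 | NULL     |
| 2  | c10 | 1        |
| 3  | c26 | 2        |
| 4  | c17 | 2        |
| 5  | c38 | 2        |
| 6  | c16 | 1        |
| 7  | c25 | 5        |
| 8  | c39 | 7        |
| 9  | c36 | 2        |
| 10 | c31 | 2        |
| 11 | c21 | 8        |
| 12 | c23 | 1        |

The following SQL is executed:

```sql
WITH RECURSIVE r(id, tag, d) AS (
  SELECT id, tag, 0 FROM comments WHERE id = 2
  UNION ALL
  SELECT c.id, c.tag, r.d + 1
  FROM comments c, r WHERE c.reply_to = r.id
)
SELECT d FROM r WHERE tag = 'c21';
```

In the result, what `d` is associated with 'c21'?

Base: id=2 (c10) at d 0.
Iteration 1: rows with reply_to in {2} -> c26 (id 3, d 1), c17 (id 4, d 1), c38 (id 5, d 1), c36 (id 9, d 1), c31 (id 10, d 1).
Iteration 2: rows with reply_to in {3,4,5,9,10} -> c25 (id 7, d 2).
Iteration 3: rows with reply_to in {7} -> c39 (id 8, d 3).
Iteration 4: rows with reply_to in {8} -> c21 (id 11, d 4).
Iteration 5: no rows with reply_to in {11}; recursion stops.

4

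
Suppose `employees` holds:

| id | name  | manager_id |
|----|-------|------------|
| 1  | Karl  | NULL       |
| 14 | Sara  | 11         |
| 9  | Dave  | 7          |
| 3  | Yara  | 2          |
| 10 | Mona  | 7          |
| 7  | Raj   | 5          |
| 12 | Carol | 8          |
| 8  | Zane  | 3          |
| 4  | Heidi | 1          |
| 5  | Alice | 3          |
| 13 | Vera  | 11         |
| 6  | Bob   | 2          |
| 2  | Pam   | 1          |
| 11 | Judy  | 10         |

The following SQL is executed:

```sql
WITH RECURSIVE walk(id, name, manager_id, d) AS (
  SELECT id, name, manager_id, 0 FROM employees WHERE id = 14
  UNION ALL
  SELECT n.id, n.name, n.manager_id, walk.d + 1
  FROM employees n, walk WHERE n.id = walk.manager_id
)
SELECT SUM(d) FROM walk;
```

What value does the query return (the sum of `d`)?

28

Base: id=14 (Sara), manager_id=11, d 0.
Iteration 1: join on id=11 -> Judy (id 11, manager_id=10, d 1).
Iteration 2: join on id=10 -> Mona (id 10, manager_id=7, d 2).
Iteration 3: join on id=7 -> Raj (id 7, manager_id=5, d 3).
Iteration 4: join on id=5 -> Alice (id 5, manager_id=3, d 4).
Iteration 5: join on id=3 -> Yara (id 3, manager_id=2, d 5).
Iteration 6: join on id=2 -> Pam (id 2, manager_id=1, d 6).
Iteration 7: join on id=1 -> Karl (id 1, manager_id=NULL, d 7).
Iteration 8: manager_id is NULL; no match; recursion stops.
SUM(d) = 0 + 1 + 2 + 3 + 4 + 5 + 6 + 7 = 28.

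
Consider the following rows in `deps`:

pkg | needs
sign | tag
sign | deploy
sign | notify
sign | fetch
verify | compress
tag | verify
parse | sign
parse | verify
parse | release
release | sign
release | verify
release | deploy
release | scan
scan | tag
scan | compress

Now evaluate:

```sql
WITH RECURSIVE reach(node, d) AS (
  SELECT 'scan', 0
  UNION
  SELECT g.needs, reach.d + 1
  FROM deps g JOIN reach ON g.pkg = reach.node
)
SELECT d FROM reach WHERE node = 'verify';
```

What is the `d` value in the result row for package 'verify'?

Base: (scan, d=0).
Iteration 1: edges from {scan} -> (compress, d=1), (tag, d=1).
Iteration 2: edges from {compress,tag} -> (verify, d=2).
Iteration 3: edges from {verify} -> (compress, d=3).
Iteration 4: no outgoing edges from {compress}; recursion stops.

2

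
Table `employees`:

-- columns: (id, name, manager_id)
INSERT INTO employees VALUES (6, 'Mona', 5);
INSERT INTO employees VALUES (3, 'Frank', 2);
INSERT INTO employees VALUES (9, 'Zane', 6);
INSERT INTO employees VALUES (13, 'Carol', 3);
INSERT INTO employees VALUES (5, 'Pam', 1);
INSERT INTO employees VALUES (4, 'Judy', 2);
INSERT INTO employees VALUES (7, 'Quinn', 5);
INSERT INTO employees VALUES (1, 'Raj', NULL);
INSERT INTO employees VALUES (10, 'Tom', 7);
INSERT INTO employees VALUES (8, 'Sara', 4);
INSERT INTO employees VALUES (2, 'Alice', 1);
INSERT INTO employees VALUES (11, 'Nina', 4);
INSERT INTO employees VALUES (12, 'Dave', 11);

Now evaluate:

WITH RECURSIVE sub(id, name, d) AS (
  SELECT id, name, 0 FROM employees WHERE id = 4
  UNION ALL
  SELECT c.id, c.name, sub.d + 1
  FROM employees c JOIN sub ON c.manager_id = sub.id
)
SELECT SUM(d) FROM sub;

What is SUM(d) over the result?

Base: id=4 (Judy) at d 0.
Iteration 1: rows with manager_id in {4} -> Sara (id 8, d 1), Nina (id 11, d 1).
Iteration 2: rows with manager_id in {8,11} -> Dave (id 12, d 2).
Iteration 3: no rows with manager_id in {12}; recursion stops.
SUM(d) = 0 + 1 + 1 + 2 = 4.

4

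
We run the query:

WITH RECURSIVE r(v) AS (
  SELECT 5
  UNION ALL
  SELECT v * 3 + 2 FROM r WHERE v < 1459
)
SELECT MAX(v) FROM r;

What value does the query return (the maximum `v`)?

4373

Base: v=5.
Iteration 1: 5 < 1459 holds -> v = 5 * 3 + 2 = 17.
Iteration 2: 17 < 1459 holds -> v = 17 * 3 + 2 = 53.
Iteration 3: 53 < 1459 holds -> v = 53 * 3 + 2 = 161.
Iteration 4: 161 < 1459 holds -> v = 161 * 3 + 2 = 485.
Iteration 5: 485 < 1459 holds -> v = 485 * 3 + 2 = 1457.
Iteration 6: 1457 < 1459 holds -> v = 1457 * 3 + 2 = 4373.
Iteration 7: 4373 < 1459 fails; recursion stops.
v values: 5, 17, 53, 161, 485, 1457, 4373; the maximum is 4373.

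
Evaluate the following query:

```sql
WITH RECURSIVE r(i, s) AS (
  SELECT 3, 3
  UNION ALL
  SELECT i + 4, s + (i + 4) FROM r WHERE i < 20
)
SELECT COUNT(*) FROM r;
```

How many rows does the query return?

Base: i=3, s=3.
Iteration 1: 3 < 20 holds -> i = 3 + 4 = 7, s = 3 + 7 = 10.
Iteration 2: 7 < 20 holds -> i = 7 + 4 = 11, s = 10 + 11 = 21.
Iteration 3: 11 < 20 holds -> i = 11 + 4 = 15, s = 21 + 15 = 36.
Iteration 4: 15 < 20 holds -> i = 15 + 4 = 19, s = 36 + 19 = 55.
Iteration 5: 19 < 20 holds -> i = 19 + 4 = 23, s = 55 + 23 = 78.
Iteration 6: 23 < 20 fails; recursion stops.
Total rows emitted: 6.

6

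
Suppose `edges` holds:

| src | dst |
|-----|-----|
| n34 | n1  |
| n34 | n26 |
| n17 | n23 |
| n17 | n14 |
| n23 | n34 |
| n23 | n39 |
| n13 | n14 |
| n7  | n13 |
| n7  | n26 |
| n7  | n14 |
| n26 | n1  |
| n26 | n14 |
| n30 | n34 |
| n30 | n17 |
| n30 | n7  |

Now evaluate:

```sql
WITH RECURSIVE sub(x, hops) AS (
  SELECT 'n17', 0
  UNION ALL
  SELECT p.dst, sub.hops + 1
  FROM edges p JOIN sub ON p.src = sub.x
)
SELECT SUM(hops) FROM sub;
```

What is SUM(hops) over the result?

20

Base: (n17, hops=0).
Iteration 1: edges from {n17} -> (n14, hops=1), (n23, hops=1).
Iteration 2: edges from {n14,n23} -> (n34, hops=2), (n39, hops=2).
Iteration 3: edges from {n34,n39} -> (n1, hops=3), (n26, hops=3).
Iteration 4: edges from {n1,n26} -> (n1, hops=4), (n14, hops=4).
Iteration 5: no outgoing edges from {n1,n14}; recursion stops.
SUM(hops) = 0 + 1 + 1 + 2 + 2 + 3 + 3 + 4 + 4 = 20.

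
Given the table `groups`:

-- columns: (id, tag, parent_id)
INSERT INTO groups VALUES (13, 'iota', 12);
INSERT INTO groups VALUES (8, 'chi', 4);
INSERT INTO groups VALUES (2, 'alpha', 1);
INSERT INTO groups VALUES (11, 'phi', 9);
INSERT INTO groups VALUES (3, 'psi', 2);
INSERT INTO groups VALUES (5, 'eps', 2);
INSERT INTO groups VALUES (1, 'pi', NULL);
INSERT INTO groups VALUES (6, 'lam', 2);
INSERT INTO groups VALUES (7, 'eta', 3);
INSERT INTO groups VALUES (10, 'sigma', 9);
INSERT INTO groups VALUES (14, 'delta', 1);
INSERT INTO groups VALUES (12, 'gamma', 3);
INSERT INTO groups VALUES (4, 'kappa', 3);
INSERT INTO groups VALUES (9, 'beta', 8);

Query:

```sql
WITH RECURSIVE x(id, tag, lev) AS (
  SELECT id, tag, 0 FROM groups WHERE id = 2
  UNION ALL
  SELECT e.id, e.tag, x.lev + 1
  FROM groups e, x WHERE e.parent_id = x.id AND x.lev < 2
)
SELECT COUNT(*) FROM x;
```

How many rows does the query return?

7

Base: id=2 (alpha) at lev 0.
Iteration 1: rows with parent_id in {2} -> psi (id 3, lev 1), eps (id 5, lev 1), lam (id 6, lev 1).
Iteration 2: rows with parent_id in {3,5,6} -> kappa (id 4, lev 2), eta (id 7, lev 2), gamma (id 12, lev 2).
Iteration 3: lev < 2 fails for all current rows; recursion stops.
Total rows emitted: 7.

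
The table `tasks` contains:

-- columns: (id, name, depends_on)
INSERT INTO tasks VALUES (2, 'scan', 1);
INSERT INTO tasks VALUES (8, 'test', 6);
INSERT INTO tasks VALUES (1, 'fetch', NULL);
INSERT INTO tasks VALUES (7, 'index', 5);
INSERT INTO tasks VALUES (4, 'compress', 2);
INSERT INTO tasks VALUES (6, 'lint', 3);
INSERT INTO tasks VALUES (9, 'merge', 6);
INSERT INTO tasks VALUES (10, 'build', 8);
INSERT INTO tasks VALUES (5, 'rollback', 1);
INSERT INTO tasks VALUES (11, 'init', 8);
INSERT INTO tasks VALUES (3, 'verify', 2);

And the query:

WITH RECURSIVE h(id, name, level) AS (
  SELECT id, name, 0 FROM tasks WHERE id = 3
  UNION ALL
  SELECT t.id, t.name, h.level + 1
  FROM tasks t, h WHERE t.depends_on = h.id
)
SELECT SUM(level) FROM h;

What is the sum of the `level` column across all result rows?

11

Base: id=3 (verify) at level 0.
Iteration 1: rows with depends_on in {3} -> lint (id 6, level 1).
Iteration 2: rows with depends_on in {6} -> test (id 8, level 2), merge (id 9, level 2).
Iteration 3: rows with depends_on in {8,9} -> build (id 10, level 3), init (id 11, level 3).
Iteration 4: no rows with depends_on in {10,11}; recursion stops.
SUM(level) = 0 + 1 + 2 + 2 + 3 + 3 = 11.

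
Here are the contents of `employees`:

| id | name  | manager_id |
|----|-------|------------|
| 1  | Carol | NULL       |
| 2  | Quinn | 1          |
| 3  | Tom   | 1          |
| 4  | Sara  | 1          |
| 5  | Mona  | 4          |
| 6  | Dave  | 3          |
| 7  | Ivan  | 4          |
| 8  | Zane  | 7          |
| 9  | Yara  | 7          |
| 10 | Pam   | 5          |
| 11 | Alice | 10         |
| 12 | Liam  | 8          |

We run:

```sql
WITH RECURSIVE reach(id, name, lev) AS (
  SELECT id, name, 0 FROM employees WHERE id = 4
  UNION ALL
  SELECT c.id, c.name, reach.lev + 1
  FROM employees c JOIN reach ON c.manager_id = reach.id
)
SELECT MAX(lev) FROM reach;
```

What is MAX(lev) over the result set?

Base: id=4 (Sara) at lev 0.
Iteration 1: rows with manager_id in {4} -> Mona (id 5, lev 1), Ivan (id 7, lev 1).
Iteration 2: rows with manager_id in {5,7} -> Zane (id 8, lev 2), Yara (id 9, lev 2), Pam (id 10, lev 2).
Iteration 3: rows with manager_id in {8,9,10} -> Alice (id 11, lev 3), Liam (id 12, lev 3).
Iteration 4: no rows with manager_id in {11,12}; recursion stops.
lev values: 0, 1, 1, 2, 2, 2, 3, 3; the maximum is 3.

3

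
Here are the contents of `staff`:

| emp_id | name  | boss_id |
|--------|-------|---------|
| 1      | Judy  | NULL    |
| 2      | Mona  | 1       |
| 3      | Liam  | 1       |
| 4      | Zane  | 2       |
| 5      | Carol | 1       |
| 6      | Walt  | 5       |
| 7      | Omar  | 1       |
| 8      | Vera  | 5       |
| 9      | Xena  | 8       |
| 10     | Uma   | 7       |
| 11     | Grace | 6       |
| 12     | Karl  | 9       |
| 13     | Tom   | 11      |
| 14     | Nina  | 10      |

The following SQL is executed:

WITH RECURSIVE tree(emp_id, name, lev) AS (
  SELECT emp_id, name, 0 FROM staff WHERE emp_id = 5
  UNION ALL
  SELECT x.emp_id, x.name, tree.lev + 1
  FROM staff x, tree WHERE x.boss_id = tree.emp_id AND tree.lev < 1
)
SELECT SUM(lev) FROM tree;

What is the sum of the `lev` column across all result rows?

2

Base: emp_id=5 (Carol) at lev 0.
Iteration 1: rows with boss_id in {5} -> Walt (id 6, lev 1), Vera (id 8, lev 1).
Iteration 2: lev < 1 fails for all current rows; recursion stops.
SUM(lev) = 0 + 1 + 1 = 2.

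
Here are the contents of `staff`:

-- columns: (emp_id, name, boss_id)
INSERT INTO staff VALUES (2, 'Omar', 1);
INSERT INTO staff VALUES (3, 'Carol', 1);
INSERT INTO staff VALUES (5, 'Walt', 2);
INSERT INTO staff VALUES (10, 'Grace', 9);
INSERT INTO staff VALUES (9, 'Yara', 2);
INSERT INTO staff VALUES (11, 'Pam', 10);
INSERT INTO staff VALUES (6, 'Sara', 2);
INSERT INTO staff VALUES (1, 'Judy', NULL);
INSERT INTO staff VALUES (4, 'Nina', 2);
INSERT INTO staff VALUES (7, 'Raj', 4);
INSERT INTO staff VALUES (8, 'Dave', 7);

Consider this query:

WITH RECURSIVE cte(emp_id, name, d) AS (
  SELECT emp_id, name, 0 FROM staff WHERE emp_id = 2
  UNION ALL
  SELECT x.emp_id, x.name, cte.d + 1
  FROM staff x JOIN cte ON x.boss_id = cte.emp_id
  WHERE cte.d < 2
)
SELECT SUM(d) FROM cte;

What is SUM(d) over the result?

Base: emp_id=2 (Omar) at d 0.
Iteration 1: rows with boss_id in {2} -> Nina (id 4, d 1), Walt (id 5, d 1), Sara (id 6, d 1), Yara (id 9, d 1).
Iteration 2: rows with boss_id in {4,5,6,9} -> Raj (id 7, d 2), Grace (id 10, d 2).
Iteration 3: d < 2 fails for all current rows; recursion stops.
SUM(d) = 0 + 1 + 1 + 1 + 1 + 2 + 2 = 8.

8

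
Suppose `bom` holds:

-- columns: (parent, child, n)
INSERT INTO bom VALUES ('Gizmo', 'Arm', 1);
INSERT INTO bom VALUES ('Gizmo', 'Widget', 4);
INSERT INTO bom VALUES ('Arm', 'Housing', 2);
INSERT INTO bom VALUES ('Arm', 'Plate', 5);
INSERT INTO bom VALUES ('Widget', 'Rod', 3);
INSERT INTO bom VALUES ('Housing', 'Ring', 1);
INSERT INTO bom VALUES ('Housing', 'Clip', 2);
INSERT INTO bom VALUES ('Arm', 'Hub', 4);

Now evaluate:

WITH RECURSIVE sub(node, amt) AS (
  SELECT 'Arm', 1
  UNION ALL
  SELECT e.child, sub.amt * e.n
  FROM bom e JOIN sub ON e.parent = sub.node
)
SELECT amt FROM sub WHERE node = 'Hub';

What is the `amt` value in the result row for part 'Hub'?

4

Base: (Arm, amt=1).
Iteration 1: components of {Arm} -> Housing = 1*2 = 2, Hub = 1*4 = 4, Plate = 1*5 = 5.
Iteration 2: components of {Housing,Hub,Plate} -> Clip = 2*2 = 4, Ring = 2*1 = 2.
Iteration 3: no further components; recursion stops.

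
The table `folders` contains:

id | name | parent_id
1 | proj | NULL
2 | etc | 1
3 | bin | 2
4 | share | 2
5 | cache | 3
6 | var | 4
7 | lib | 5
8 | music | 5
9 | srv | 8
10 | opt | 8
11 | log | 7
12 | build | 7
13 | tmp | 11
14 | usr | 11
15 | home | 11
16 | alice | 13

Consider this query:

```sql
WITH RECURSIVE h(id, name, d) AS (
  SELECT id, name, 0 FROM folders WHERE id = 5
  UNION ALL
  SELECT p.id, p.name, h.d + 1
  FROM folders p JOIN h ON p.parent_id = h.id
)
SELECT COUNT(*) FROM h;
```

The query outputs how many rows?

11

Base: id=5 (cache) at d 0.
Iteration 1: rows with parent_id in {5} -> lib (id 7, d 1), music (id 8, d 1).
Iteration 2: rows with parent_id in {7,8} -> srv (id 9, d 2), opt (id 10, d 2), log (id 11, d 2), build (id 12, d 2).
Iteration 3: rows with parent_id in {9,10,11,12} -> tmp (id 13, d 3), usr (id 14, d 3), home (id 15, d 3).
Iteration 4: rows with parent_id in {13,14,15} -> alice (id 16, d 4).
Iteration 5: no rows with parent_id in {16}; recursion stops.
Total rows emitted: 11.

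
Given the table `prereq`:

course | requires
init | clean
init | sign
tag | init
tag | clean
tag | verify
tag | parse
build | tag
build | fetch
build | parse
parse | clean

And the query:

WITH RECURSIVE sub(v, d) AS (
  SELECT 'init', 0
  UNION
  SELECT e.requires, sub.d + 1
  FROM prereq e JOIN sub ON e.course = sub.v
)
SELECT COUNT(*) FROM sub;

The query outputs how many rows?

Base: (init, d=0).
Iteration 1: edges from {init} -> (clean, d=1), (sign, d=1).
Iteration 2: no outgoing edges from {clean,sign}; recursion stops.
Total rows emitted: 3.

3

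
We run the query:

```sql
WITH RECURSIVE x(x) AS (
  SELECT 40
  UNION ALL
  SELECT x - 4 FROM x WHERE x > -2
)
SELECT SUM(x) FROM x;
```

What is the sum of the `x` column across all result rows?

216

Base: x=40.
Iteration 1: 40 > -2 holds -> x = 40 - 4 = 36.
Iteration 2: 36 > -2 holds -> x = 36 - 4 = 32.
Iteration 3: 32 > -2 holds -> x = 32 - 4 = 28.
Iteration 4: 28 > -2 holds -> x = 28 - 4 = 24.
Iteration 5: 24 > -2 holds -> x = 24 - 4 = 20.
Iteration 6: 20 > -2 holds -> x = 20 - 4 = 16.
Iteration 7: 16 > -2 holds -> x = 16 - 4 = 12.
Iteration 8: 12 > -2 holds -> x = 12 - 4 = 8.
Iteration 9: 8 > -2 holds -> x = 8 - 4 = 4.
Iteration 10: 4 > -2 holds -> x = 4 - 4 = 0.
Iteration 11: 0 > -2 holds -> x = 0 - 4 = -4.
Iteration 12: -4 > -2 fails; recursion stops.
SUM(x) = 40 + 36 + 32 + 28 + 24 + 20 + 16 + 12 + 8 + 4 + 0 + -4 = 216.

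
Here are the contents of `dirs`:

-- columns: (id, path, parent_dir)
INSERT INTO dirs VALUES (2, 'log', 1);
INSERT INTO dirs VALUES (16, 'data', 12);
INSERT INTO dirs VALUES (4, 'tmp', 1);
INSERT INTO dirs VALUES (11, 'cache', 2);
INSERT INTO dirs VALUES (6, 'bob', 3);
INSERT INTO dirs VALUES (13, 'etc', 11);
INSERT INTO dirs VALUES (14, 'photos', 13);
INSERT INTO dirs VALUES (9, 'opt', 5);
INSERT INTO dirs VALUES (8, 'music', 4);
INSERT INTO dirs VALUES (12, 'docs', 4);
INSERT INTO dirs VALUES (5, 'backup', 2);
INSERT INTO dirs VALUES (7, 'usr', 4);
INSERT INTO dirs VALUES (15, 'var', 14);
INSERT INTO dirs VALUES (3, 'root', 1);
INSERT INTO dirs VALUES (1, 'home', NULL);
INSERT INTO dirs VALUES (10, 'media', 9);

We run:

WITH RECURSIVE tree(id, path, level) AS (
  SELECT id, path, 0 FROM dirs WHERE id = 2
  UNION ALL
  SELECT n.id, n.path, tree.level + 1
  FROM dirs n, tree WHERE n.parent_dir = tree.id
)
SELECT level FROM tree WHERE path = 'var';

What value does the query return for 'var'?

Base: id=2 (log) at level 0.
Iteration 1: rows with parent_dir in {2} -> backup (id 5, level 1), cache (id 11, level 1).
Iteration 2: rows with parent_dir in {5,11} -> opt (id 9, level 2), etc (id 13, level 2).
Iteration 3: rows with parent_dir in {9,13} -> media (id 10, level 3), photos (id 14, level 3).
Iteration 4: rows with parent_dir in {10,14} -> var (id 15, level 4).
Iteration 5: no rows with parent_dir in {15}; recursion stops.

4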